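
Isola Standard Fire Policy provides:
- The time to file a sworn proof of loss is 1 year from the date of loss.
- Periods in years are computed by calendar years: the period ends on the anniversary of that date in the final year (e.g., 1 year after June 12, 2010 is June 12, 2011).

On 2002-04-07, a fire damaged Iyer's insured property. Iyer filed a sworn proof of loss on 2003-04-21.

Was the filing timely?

No

1 year after 2002-04-07 is April 7, 2003.
The deadline is April 7, 2003; the filing on April 21, 2003 is after that date.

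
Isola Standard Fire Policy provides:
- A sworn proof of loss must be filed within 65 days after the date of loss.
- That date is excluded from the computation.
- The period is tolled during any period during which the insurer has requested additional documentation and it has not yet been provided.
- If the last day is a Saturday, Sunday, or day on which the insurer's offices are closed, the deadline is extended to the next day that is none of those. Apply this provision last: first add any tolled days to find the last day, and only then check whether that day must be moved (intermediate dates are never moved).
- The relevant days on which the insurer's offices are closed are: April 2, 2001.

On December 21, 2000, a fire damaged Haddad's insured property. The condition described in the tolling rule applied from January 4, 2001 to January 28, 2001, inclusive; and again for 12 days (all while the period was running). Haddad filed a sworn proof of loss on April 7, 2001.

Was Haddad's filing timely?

No

65 days after December 21, 2000 is February 24, 2001.
From January 4, 2001 through January 28, 2001 inclusive is 25 days; tolling adds 25 days: February 24, 2001 + 25 days = March 21, 2001.
Tolling adds 12 days: March 21, 2001 + 12 days = April 2, 2001.
April 2, 2001 is a listed holiday. The next qualifying day is April 3, 2001.
The deadline is April 3, 2001; the filing on April 7, 2001 is after that date.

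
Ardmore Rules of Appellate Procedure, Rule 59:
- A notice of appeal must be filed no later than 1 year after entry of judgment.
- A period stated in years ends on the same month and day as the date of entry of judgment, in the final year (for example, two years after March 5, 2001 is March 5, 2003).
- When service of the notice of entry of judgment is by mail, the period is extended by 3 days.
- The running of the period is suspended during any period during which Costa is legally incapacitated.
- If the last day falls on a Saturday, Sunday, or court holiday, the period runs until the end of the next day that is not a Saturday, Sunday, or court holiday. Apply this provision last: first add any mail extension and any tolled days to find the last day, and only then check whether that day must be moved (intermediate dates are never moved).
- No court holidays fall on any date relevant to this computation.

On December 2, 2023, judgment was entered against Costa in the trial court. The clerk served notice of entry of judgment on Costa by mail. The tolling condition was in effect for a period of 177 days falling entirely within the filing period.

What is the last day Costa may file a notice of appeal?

1 year after December 2, 2023 is December 2, 2024.
Service was by mail, adding 3 days: December 2, 2024 + 3 days = December 5, 2024.
Tolling adds 177 days: December 5, 2024 + 177 days = May 31, 2025.
May 31, 2025 is Saturday; June 1, 2025 is Sunday. The next qualifying day is June 2, 2025.

June 2, 2025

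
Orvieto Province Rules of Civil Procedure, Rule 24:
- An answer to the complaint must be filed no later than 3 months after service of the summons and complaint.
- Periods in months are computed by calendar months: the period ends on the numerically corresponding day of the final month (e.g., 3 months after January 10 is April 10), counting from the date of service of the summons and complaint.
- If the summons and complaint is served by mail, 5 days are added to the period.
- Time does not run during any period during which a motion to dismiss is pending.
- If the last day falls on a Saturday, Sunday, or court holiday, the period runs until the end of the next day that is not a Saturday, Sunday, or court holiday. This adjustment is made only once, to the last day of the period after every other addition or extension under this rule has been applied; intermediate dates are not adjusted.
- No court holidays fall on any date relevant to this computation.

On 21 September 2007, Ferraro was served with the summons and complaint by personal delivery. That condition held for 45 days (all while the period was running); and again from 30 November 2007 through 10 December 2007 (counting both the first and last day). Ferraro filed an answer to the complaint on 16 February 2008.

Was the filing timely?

No

3 months after 21 September 2007 is December 21, 2007.
Service was not by mail, so no mail extension applies.
Tolling adds 45 days: December 21, 2007 + 45 days = February 4, 2008.
From November 30, 2007 through December 10, 2007 inclusive is 11 days; tolling adds 11 days: February 4, 2008 + 11 days = February 15, 2008.
February 15, 2008 is a Friday and not a court holiday, so no extension applies.
The deadline is February 15, 2008; the filing on February 16, 2008 is after that date.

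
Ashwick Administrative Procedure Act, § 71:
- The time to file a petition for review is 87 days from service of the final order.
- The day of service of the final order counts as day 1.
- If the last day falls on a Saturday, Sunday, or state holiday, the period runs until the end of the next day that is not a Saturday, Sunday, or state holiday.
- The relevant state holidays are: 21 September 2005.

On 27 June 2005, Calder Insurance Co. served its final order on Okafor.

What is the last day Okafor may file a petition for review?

September 22, 2005

Counting 27 June 2005 as day 1, day 87 is September 21, 2005.
September 21, 2005 is a listed holiday. The next qualifying day is September 22, 2005.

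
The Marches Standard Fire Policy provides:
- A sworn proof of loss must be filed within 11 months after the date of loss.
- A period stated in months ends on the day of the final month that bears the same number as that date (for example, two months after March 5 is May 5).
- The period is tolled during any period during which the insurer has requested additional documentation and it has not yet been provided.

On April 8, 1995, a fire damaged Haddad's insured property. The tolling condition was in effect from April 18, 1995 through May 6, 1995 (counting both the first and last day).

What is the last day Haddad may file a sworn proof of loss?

11 months after April 8, 1995 is March 8, 1996.
From April 18, 1995 through May 6, 1995 inclusive is 19 days; tolling adds 19 days: March 8, 1996 + 19 days = March 27, 1996.

March 27, 1996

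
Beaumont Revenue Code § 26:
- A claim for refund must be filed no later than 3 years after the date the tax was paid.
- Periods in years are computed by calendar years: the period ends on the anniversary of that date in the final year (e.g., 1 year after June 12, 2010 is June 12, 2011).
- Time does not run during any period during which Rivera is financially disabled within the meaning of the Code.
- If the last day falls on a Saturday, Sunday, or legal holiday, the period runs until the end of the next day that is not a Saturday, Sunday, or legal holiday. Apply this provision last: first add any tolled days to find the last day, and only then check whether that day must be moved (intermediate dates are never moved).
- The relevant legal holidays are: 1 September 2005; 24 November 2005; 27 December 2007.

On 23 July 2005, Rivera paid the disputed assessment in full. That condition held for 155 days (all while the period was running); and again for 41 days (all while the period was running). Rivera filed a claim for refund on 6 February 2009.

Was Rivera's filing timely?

No

3 years after 23 July 2005 is July 23, 2008.
Tolling adds 155 days: July 23, 2008 + 155 days = December 25, 2008.
Tolling adds 41 days: December 25, 2008 + 41 days = February 4, 2009.
February 4, 2009 is a Wednesday and not a legal holiday, so no extension applies.
The deadline is February 4, 2009; the filing on February 6, 2009 is after that date.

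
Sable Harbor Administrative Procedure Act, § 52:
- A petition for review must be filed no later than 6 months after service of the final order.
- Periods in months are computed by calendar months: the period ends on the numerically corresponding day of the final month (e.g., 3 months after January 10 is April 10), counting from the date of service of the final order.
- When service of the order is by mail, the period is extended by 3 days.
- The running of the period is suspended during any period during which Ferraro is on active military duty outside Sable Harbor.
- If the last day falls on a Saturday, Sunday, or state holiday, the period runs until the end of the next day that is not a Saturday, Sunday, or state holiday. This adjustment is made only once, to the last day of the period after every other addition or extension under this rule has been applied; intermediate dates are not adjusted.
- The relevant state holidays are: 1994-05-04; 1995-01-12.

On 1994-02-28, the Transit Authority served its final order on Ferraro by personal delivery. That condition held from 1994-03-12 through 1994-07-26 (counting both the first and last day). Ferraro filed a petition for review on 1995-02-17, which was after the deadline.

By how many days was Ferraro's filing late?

6 months after 1994-02-28 is August 28, 1994.
Service was not by mail, so no mail extension applies.
From March 12, 1994 through July 26, 1994 inclusive is 137 days; tolling adds 137 days: August 28, 1994 + 137 days = January 12, 1995.
January 12, 1995 is a listed holiday. The next qualifying day is January 13, 1995.
The deadline is January 13, 1995; from January 13, 1995 to February 17, 1995 is 35 days.

35 days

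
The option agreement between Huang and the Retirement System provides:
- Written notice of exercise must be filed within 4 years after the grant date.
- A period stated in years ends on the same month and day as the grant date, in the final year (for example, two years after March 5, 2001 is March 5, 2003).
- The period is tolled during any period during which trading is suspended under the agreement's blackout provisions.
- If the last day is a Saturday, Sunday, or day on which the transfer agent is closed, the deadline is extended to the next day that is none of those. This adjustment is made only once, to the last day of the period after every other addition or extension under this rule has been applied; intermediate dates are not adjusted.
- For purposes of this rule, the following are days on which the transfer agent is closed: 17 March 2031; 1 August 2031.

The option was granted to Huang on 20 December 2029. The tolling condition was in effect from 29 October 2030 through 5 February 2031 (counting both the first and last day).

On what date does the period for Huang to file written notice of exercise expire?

March 30, 2034

4 years after 20 December 2029 is December 20, 2033.
From October 29, 2030 through February 5, 2031 inclusive is 100 days; tolling adds 100 days: December 20, 2033 + 100 days = March 30, 2034.
March 30, 2034 is a Thursday and not a day on which the transfer agent is closed, so no extension applies.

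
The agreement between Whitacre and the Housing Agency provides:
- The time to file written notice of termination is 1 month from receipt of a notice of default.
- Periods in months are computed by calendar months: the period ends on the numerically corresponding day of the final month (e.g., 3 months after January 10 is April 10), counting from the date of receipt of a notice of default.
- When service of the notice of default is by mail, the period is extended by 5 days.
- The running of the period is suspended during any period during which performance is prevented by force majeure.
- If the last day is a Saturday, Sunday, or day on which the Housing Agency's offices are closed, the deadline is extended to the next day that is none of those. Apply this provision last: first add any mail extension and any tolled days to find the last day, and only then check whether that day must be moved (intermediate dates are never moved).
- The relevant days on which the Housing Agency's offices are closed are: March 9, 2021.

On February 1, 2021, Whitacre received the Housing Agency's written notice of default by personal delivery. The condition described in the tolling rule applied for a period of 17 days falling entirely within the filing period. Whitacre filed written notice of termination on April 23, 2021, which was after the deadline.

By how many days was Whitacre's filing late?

36 days

1 month after February 1, 2021 is March 1, 2021.
Service was not by mail, so no mail extension applies.
Tolling adds 17 days: March 1, 2021 + 17 days = March 18, 2021.
March 18, 2021 is a Thursday and not a day on which the Housing Agency's offices are closed, so no extension applies.
The deadline is March 18, 2021; from March 18, 2021 to April 23, 2021 is 36 days.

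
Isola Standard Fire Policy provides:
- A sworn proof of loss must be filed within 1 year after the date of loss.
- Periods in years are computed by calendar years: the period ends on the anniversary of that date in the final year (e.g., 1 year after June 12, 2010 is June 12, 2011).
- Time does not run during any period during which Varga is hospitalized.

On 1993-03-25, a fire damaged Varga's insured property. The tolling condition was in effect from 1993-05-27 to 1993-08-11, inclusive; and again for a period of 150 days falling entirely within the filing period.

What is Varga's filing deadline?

1 year after 1993-03-25 is March 25, 1994.
From May 27, 1993 through August 11, 1993 inclusive is 77 days; tolling adds 77 days: March 25, 1994 + 77 days = June 10, 1994.
Tolling adds 150 days: June 10, 1994 + 150 days = November 7, 1994.

November 7, 1994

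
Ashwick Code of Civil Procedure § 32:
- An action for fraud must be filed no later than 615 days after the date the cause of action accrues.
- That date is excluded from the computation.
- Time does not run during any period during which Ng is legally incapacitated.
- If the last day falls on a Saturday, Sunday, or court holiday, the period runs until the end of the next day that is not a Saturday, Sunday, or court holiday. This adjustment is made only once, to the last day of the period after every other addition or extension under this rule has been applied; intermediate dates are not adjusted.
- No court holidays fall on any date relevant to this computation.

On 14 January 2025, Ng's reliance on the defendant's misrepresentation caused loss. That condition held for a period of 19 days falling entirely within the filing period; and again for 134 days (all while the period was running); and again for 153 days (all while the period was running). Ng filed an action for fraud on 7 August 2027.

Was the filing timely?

615 days after 14 January 2025 is September 21, 2026.
Tolling adds 19 days: September 21, 2026 + 19 days = October 10, 2026.
Tolling adds 134 days: October 10, 2026 + 134 days = February 21, 2027.
Tolling adds 153 days: February 21, 2027 + 153 days = July 24, 2027.
July 24, 2027 is Saturday; July 25, 2027 is Sunday. The next qualifying day is July 26, 2027.
The deadline is July 26, 2027; the filing on August 7, 2027 is after that date.

No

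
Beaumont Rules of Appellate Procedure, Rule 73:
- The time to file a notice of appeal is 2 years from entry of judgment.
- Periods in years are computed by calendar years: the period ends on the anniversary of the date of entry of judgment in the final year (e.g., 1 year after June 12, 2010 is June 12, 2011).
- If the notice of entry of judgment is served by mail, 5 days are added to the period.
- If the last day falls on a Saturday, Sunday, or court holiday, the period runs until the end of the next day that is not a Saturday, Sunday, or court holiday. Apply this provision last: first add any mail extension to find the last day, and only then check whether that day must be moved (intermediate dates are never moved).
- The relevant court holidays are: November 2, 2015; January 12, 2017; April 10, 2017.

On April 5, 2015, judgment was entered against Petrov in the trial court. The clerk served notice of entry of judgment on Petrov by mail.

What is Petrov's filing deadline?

April 11, 2017

2 years after April 5, 2015 is April 5, 2017.
Service was by mail, adding 5 days: April 5, 2017 + 5 days = April 10, 2017.
April 10, 2017 is a listed holiday. The next qualifying day is April 11, 2017.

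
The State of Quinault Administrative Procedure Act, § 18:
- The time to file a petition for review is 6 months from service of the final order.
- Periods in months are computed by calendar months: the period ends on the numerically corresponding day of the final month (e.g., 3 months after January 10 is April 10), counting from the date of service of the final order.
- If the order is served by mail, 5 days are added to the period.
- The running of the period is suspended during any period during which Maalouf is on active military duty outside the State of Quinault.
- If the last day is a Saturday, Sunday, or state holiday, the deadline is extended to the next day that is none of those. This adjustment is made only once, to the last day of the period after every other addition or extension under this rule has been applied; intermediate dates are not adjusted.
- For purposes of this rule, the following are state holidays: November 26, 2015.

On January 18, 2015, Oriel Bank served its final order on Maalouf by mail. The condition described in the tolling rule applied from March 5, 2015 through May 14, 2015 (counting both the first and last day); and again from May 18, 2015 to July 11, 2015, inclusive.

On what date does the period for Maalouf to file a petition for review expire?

6 months after January 18, 2015 is July 18, 2015.
Service was by mail, adding 5 days: July 18, 2015 + 5 days = July 23, 2015.
From March 5, 2015 through May 14, 2015 inclusive is 71 days; tolling adds 71 days: July 23, 2015 + 71 days = October 2, 2015.
From May 18, 2015 through July 11, 2015 inclusive is 55 days; tolling adds 55 days: October 2, 2015 + 55 days = November 26, 2015.
November 26, 2015 is a listed holiday. The next qualifying day is November 27, 2015.

November 27, 2015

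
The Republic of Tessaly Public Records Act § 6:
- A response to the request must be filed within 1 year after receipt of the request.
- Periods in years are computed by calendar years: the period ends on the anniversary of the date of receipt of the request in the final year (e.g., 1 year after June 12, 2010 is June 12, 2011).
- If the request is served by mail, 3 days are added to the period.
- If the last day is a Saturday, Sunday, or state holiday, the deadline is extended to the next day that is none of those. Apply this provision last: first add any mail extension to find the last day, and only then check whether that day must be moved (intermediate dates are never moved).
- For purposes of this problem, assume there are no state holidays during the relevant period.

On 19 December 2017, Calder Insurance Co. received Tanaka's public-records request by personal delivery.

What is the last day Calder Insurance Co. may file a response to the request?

December 19, 2018

1 year after 19 December 2017 is December 19, 2018.
Service was not by mail, so no mail extension applies.
December 19, 2018 is a Wednesday and not a state holiday, so no extension applies.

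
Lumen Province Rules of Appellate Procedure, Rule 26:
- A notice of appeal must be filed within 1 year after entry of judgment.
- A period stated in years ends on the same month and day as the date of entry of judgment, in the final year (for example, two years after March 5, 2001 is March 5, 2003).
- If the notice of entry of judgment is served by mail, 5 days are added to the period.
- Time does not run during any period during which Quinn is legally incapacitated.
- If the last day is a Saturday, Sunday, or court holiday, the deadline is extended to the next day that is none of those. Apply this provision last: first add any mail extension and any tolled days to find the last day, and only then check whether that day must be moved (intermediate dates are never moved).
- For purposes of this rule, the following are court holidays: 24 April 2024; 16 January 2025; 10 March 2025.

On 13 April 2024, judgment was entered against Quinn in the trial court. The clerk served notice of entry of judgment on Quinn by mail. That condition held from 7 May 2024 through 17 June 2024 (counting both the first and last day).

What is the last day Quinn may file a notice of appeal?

May 30, 2025

1 year after 13 April 2024 is April 13, 2025.
Service was by mail, adding 5 days: April 13, 2025 + 5 days = April 18, 2025.
From May 7, 2024 through June 17, 2024 inclusive is 42 days; tolling adds 42 days: April 18, 2025 + 42 days = May 30, 2025.
May 30, 2025 is a Friday and not a court holiday, so no extension applies.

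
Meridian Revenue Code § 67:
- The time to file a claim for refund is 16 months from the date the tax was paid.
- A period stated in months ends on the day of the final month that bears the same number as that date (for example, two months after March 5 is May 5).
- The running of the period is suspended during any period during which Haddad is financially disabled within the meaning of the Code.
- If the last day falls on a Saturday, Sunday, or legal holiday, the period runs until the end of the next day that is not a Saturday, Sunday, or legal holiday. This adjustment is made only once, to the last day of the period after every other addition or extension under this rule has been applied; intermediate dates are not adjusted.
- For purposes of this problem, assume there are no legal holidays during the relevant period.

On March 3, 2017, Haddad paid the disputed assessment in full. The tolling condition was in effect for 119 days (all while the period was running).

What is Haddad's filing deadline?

16 months after March 3, 2017 is July 3, 2018.
Tolling adds 119 days: July 3, 2018 + 119 days = October 30, 2018.
October 30, 2018 is a Tuesday and not a legal holiday, so no extension applies.

October 30, 2018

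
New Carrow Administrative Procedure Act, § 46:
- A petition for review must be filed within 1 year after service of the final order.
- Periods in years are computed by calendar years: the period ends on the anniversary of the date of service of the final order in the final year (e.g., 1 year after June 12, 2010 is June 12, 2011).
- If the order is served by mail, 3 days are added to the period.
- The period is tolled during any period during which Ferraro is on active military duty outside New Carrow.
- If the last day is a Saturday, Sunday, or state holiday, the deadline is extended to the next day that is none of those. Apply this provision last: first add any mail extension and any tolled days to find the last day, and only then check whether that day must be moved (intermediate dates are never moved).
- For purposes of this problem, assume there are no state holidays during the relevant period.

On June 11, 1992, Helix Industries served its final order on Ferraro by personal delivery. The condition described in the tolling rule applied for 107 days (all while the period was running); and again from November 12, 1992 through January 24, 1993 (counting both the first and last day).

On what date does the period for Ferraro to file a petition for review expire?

December 9, 1993

1 year after June 11, 1992 is June 11, 1993.
Service was not by mail, so no mail extension applies.
Tolling adds 107 days: June 11, 1993 + 107 days = September 26, 1993.
From November 12, 1992 through January 24, 1993 inclusive is 74 days; tolling adds 74 days: September 26, 1993 + 74 days = December 9, 1993.
December 9, 1993 is a Thursday and not a state holiday, so no extension applies.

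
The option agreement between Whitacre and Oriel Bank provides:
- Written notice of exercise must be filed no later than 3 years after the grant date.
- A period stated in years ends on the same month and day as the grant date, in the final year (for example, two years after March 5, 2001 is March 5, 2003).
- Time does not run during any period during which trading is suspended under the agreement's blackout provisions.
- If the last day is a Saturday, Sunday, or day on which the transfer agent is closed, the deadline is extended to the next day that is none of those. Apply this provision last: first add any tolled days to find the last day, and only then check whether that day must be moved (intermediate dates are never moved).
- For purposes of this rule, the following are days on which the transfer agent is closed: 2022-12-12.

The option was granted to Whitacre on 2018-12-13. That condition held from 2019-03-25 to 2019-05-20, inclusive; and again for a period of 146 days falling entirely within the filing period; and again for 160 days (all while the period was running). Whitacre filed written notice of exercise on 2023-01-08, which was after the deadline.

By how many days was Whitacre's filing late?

3 years after 2018-12-13 is December 13, 2021.
From March 25, 2019 through May 20, 2019 inclusive is 57 days; tolling adds 57 days: December 13, 2021 + 57 days = February 8, 2022.
Tolling adds 146 days: February 8, 2022 + 146 days = July 4, 2022.
Tolling adds 160 days: July 4, 2022 + 160 days = December 11, 2022.
December 11, 2022 is Sunday; December 12, 2022 is a listed holiday. The next qualifying day is December 13, 2022.
The deadline is December 13, 2022; from December 13, 2022 to January 8, 2023 is 26 days.

26 days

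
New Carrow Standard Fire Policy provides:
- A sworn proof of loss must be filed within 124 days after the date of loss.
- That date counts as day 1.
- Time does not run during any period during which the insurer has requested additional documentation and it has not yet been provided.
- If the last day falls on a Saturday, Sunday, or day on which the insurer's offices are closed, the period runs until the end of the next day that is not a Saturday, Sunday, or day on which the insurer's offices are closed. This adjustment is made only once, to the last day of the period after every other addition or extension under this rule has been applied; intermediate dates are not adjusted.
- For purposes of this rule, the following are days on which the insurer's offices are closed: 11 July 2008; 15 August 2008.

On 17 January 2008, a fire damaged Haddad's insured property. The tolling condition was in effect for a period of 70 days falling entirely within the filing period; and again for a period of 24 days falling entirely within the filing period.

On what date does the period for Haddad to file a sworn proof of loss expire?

August 21, 2008

Counting 17 January 2008 as day 1, day 124 is May 19, 2008.
Tolling adds 70 days: May 19, 2008 + 70 days = July 28, 2008.
Tolling adds 24 days: July 28, 2008 + 24 days = August 21, 2008.
August 21, 2008 is a Thursday and not a day on which the insurer's offices are closed, so no extension applies.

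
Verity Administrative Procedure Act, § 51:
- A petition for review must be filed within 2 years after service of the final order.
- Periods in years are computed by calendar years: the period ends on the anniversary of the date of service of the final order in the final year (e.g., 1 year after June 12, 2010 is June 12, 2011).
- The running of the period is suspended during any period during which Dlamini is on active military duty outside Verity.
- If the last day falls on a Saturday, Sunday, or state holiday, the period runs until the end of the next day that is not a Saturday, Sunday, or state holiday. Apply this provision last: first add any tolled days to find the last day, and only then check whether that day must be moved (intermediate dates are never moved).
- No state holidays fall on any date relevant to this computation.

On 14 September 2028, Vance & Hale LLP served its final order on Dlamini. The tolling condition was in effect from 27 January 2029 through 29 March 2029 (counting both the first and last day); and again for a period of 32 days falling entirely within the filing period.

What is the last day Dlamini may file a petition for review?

2 years after 14 September 2028 is September 14, 2030.
From January 27, 2029 through March 29, 2029 inclusive is 62 days; tolling adds 62 days: September 14, 2030 + 62 days = November 15, 2030.
Tolling adds 32 days: November 15, 2030 + 32 days = December 17, 2030.
December 17, 2030 is a Tuesday and not a state holiday, so no extension applies.

December 17, 2030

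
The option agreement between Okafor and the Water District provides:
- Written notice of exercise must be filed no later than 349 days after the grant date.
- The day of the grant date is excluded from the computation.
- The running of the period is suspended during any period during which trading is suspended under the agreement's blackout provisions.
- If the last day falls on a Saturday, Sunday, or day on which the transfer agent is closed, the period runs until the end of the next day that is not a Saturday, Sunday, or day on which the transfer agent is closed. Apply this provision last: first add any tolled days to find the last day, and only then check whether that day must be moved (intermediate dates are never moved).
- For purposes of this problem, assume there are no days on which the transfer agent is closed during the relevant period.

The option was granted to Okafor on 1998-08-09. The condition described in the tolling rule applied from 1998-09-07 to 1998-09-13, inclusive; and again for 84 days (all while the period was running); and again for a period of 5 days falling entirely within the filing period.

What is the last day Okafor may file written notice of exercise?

349 days after 1998-08-09 is July 24, 1999.
From September 7, 1998 through September 13, 1998 inclusive is 7 days; tolling adds 7 days: July 24, 1999 + 7 days = July 31, 1999.
Tolling adds 84 days: July 31, 1999 + 84 days = October 23, 1999.
Tolling adds 5 days: October 23, 1999 + 5 days = October 28, 1999.
October 28, 1999 is a Thursday and not a day on which the transfer agent is closed, so no extension applies.

October 28, 1999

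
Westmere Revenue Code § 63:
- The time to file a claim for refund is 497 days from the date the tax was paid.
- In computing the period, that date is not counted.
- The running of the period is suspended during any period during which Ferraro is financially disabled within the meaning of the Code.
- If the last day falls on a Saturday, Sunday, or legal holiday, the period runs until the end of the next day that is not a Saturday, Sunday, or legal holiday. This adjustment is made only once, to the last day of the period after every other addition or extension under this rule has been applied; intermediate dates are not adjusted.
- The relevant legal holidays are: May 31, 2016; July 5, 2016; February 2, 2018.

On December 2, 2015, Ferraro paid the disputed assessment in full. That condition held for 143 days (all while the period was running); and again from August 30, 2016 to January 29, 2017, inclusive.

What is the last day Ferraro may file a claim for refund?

February 5, 2018

497 days after December 2, 2015 is April 12, 2017.
Tolling adds 143 days: April 12, 2017 + 143 days = September 2, 2017.
From August 30, 2016 through January 29, 2017 inclusive is 153 days; tolling adds 153 days: September 2, 2017 + 153 days = February 2, 2018.
February 2, 2018 is a listed holiday; February 3, 2018 is Saturday; February 4, 2018 is Sunday. The next qualifying day is February 5, 2018.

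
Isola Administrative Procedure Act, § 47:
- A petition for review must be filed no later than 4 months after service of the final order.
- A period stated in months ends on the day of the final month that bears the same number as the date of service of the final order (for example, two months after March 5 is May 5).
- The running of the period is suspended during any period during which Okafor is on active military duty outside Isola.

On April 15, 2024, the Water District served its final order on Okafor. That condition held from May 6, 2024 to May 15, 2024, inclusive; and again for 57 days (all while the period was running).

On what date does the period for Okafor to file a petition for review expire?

4 months after April 15, 2024 is August 15, 2024.
From May 6, 2024 through May 15, 2024 inclusive is 10 days; tolling adds 10 days: August 15, 2024 + 10 days = August 25, 2024.
Tolling adds 57 days: August 25, 2024 + 57 days = October 21, 2024.

October 21, 2024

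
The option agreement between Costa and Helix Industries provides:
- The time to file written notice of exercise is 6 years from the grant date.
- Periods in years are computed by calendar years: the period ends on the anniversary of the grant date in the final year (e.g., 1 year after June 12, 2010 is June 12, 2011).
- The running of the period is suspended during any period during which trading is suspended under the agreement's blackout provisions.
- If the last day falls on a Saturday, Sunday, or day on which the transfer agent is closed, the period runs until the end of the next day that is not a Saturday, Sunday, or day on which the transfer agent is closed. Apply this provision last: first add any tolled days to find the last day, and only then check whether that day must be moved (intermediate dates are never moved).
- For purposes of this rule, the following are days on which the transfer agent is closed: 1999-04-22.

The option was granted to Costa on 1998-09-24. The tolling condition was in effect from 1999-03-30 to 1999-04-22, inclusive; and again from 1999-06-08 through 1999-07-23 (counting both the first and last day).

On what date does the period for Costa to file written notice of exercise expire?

6 years after 1998-09-24 is September 24, 2004.
From March 30, 1999 through April 22, 1999 inclusive is 24 days; tolling adds 24 days: September 24, 2004 + 24 days = October 18, 2004.
From June 8, 1999 through July 23, 1999 inclusive is 46 days; tolling adds 46 days: October 18, 2004 + 46 days = December 3, 2004.
December 3, 2004 is a Friday and not a day on which the transfer agent is closed, so no extension applies.

December 3, 2004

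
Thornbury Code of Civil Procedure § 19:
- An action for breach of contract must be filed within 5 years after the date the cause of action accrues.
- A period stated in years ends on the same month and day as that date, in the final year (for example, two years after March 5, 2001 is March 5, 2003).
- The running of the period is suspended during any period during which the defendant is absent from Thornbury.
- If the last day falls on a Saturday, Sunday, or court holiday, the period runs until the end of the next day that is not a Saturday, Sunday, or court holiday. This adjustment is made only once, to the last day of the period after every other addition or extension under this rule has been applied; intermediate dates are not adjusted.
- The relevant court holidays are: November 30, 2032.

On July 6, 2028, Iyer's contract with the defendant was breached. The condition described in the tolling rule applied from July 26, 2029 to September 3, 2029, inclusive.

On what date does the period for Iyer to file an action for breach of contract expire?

August 15, 2033

5 years after July 6, 2028 is July 6, 2033.
From July 26, 2029 through September 3, 2029 inclusive is 40 days; tolling adds 40 days: July 6, 2033 + 40 days = August 15, 2033.
August 15, 2033 is a Monday and not a court holiday, so no extension applies.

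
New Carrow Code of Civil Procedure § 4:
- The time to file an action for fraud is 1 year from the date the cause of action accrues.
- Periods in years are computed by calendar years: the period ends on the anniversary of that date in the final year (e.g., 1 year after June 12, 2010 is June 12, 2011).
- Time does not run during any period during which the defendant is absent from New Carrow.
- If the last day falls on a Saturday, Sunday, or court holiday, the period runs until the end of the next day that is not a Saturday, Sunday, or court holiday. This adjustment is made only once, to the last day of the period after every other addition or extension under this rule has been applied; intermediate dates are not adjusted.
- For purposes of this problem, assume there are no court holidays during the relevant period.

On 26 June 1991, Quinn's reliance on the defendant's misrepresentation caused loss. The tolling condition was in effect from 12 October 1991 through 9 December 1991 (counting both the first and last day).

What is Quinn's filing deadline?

1 year after 26 June 1991 is June 26, 1992.
From October 12, 1991 through December 9, 1991 inclusive is 59 days; tolling adds 59 days: June 26, 1992 + 59 days = August 24, 1992.
August 24, 1992 is a Monday and not a court holiday, so no extension applies.

August 24, 1992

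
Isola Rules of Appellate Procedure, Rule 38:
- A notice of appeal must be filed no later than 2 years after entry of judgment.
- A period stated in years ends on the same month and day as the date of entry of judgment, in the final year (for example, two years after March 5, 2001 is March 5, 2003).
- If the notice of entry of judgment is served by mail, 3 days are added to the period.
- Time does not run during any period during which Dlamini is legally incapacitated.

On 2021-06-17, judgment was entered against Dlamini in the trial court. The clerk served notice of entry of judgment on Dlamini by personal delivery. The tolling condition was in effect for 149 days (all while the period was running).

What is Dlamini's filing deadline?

2 years after 2021-06-17 is June 17, 2023.
Service was not by mail, so no mail extension applies.
Tolling adds 149 days: June 17, 2023 + 149 days = November 13, 2023.

November 13, 2023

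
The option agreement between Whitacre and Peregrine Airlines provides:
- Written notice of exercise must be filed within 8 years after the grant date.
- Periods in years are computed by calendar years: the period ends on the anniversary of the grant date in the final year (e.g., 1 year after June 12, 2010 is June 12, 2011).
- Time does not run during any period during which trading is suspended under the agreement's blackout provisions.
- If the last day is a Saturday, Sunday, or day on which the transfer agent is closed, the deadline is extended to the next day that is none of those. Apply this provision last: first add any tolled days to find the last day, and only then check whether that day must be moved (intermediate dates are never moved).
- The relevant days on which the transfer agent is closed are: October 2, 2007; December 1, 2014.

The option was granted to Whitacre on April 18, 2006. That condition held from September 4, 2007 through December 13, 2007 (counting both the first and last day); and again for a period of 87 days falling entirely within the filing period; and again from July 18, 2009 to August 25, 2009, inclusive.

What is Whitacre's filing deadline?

8 years after April 18, 2006 is April 18, 2014.
From September 4, 2007 through December 13, 2007 inclusive is 101 days; tolling adds 101 days: April 18, 2014 + 101 days = July 28, 2014.
Tolling adds 87 days: July 28, 2014 + 87 days = October 23, 2014.
From July 18, 2009 through August 25, 2009 inclusive is 39 days; tolling adds 39 days: October 23, 2014 + 39 days = December 1, 2014.
December 1, 2014 is a listed holiday. The next qualifying day is December 2, 2014.

December 2, 2014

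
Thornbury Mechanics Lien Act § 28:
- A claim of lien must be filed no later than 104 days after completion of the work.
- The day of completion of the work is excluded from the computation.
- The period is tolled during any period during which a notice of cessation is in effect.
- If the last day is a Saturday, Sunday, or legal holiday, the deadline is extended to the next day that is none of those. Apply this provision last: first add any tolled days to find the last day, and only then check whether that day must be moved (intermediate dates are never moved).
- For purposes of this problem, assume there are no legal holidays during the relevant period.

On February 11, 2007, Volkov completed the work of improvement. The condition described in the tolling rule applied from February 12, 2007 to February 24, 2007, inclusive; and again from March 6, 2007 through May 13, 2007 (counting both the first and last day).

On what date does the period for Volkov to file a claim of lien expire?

104 days after February 11, 2007 is May 26, 2007.
From February 12, 2007 through February 24, 2007 inclusive is 13 days; tolling adds 13 days: May 26, 2007 + 13 days = June 8, 2007.
From March 6, 2007 through May 13, 2007 inclusive is 69 days; tolling adds 69 days: June 8, 2007 + 69 days = August 16, 2007.
August 16, 2007 is a Thursday and not a legal holiday, so no extension applies.

August 16, 2007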